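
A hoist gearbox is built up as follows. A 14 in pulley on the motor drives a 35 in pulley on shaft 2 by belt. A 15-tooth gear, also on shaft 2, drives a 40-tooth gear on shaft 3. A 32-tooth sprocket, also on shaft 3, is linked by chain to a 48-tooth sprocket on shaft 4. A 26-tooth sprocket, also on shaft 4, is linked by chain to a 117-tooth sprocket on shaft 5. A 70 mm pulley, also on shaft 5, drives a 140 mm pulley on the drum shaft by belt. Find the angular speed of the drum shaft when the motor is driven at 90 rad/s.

the motor → shaft 2 (belt, 35/14): 90 ÷ 2.5 = 36 rad/s
shaft 2 → shaft 3 (gear mesh, 40/15): 36 ÷ 2.6667 = 13.5 rad/s
shaft 3 → shaft 4 (chain, 48/32): 13.5 ÷ 1.5 = 9 rad/s
shaft 4 → shaft 5 (chain, 117/26): 9 ÷ 4.5 = 2 rad/s
shaft 5 → the drum shaft (belt, 140/70): 2 ÷ 2 = 1 rad/s

1 rad/s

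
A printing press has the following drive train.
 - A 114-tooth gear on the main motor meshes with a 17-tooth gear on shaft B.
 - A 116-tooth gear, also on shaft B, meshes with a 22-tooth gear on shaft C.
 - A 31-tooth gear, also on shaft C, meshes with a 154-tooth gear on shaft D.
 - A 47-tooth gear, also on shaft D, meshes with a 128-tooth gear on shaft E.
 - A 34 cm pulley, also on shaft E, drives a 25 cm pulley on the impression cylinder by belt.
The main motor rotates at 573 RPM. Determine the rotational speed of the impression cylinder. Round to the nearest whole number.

2037 RPM

Gear mesh: ratio = 17/114 = 0.14912, so shaft B turns at 573 / 0.14912 = 3842.5 RPM.
Gear mesh: ratio = 22/116 = 0.18966, so shaft C turns at 3842.5 / 0.18966 = 20260 RPM.
Gear mesh: ratio = 154/31 = 4.9677, so shaft D turns at 20260 / 4.9677 = 4078.4 RPM.
Gear mesh: ratio = 128/47 = 2.7234, so shaft E turns at 4078.4 / 2.7234 = 1497.5 RPM.
Belt: ratio = 25/34 = 0.73529, so the impression cylinder turns at 1497.5 / 0.73529 = 2036.6 RPM.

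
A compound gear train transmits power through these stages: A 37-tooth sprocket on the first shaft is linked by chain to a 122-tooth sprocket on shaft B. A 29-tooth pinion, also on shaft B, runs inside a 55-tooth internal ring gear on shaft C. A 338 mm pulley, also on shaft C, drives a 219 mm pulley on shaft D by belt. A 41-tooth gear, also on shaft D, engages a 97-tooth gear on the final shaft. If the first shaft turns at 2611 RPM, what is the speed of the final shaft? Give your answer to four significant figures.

272.4 RPM

Chain: ratio = 122/37 = 3.2973, so shaft B turns at 2611 / 3.2973 = 791.86 RPM.
Internal gear: ratio = 55/29 = 1.8966, so shaft C turns at 791.86 / 1.8966 = 417.53 RPM.
Belt: ratio = 219/338 = 0.64793, so shaft D turns at 417.53 / 0.64793 = 644.4 RPM.
Gear mesh: ratio = 97/41 = 2.3659, so the final shaft turns at 644.4 / 2.3659 = 272.38 RPM.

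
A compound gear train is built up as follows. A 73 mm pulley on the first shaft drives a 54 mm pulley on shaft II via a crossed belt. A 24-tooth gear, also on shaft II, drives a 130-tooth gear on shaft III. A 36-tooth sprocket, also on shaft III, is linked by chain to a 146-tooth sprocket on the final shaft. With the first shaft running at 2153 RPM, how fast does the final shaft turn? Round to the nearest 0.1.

132.5 RPM

Belt: ratio = 54/73 = 0.73973, so shaft II turns at 2153 / 0.73973 = 2910.5 RPM.
Gear mesh: ratio = 130/24 = 5.4167, so shaft III turns at 2910.5 / 5.4167 = 537.33 RPM.
Chain: ratio = 146/36 = 4.0556, so the final shaft turns at 537.33 / 4.0556 = 132.49 RPM.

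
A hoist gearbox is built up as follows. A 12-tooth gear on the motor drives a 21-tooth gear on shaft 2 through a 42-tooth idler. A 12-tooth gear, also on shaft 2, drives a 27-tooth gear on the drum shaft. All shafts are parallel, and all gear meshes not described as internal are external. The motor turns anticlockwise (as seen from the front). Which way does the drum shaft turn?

clockwise

the motor → shaft 2: driver → idler → driven is 2 external meshes, 2 reversals → CCW.
shaft 2 → the drum shaft: external mesh, 1 reversal → CW.
3 reversals in total — an odd number — so the drum shaft turns opposite to the motor.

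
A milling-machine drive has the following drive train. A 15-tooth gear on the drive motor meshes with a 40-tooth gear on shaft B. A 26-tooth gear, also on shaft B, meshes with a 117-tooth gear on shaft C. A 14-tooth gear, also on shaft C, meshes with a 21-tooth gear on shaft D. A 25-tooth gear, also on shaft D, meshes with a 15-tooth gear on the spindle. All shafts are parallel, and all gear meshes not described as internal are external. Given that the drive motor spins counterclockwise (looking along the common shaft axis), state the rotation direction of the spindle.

counterclockwise

the drive motor → shaft B: external mesh, 1 reversal → CW.
shaft B → shaft C: external mesh, 1 reversal → CCW.
shaft C → shaft D: external mesh, 1 reversal → CW.
shaft D → the spindle: external mesh, 1 reversal → CCW.
4 reversals in total — an even number — so the spindle turns the same way as the drive motor.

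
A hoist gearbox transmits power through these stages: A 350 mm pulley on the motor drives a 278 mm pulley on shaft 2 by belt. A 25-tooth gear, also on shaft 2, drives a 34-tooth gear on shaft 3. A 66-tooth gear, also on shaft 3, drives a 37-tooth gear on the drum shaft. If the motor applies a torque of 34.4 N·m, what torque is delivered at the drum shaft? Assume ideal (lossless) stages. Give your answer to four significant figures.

belt 278/350 = 0.79429 → τ = 34.4·0.79429 = 27.323 N·m
gear mesh 34/25 = 1.36 → τ = 27.323·1.36 = 37.16 N·m
gear mesh 37/66 = 0.56061 → τ = 37.16·0.56061 = 20.832 N·m

20.83 N·m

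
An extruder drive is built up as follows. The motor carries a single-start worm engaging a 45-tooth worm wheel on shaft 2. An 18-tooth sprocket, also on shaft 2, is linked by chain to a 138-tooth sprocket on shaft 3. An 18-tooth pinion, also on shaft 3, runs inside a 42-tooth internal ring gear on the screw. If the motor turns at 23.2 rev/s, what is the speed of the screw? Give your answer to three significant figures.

0.0288 rev/s

the motor → shaft 2 (worm, 45/1): 23.2 ÷ 45 = 0.51556 rev/s
shaft 2 → shaft 3 (chain, 138/18): 0.51556 ÷ 7.6667 = 0.067246 rev/s
shaft 3 → the screw (internal gear, 42/18): 0.067246 ÷ 2.3333 = 0.02882 rev/s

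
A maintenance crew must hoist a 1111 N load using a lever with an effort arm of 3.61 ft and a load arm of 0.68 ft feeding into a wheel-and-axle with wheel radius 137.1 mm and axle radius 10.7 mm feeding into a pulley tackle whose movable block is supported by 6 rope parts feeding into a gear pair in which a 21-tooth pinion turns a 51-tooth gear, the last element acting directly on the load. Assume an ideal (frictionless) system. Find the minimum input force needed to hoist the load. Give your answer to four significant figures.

Lever MA = effort arm / load arm = 3.61/0.68 = 5.3088.
Wheel-and-axle MA = R/r = 137.1/10.7 = 12.813.
Block-and-tackle MA = number of supporting rope parts = 6.
Gear pair MA = 51/21 = 2.4286.
Combined ideal MA = 5.3088 × 12.813 × 6 × 2.4286 = 991.18.
Effort = load / MA = 1111 / 991.18 = 1.1209 N.

1.121 N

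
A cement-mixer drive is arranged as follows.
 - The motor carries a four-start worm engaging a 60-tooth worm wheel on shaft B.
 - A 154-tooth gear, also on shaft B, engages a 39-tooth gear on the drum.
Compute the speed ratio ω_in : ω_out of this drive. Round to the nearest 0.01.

3.80

Each stage contributes driven/driver: worm 60/4 = 15, gear mesh 39/154 = 0.25325.
Overall: 15 × 0.25325 = 3.7987.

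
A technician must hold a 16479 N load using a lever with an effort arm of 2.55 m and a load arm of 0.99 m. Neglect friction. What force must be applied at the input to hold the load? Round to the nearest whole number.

6398 N

Lever MA = effort arm / load arm = 2.55/0.99 = 2.5758.
Effort = load / MA = 16479 / 2.5758 = 6397.7 N.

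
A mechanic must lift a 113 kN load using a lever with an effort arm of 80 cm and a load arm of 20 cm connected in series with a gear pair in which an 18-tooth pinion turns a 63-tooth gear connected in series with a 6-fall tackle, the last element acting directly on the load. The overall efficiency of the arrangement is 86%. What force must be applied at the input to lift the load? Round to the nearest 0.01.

1.56 kN

Lever MA = effort arm / load arm = 80/20 = 4.
Gear pair MA = 63/18 = 3.5.
Block-and-tackle MA = number of supporting rope parts = 6.
Combined ideal MA = 4 × 3.5 × 6 = 84.
Actual MA = 84 × 0.86 = 72.24.
Effort = load / actual MA = 113 / 72.24 = 1.5642 kN.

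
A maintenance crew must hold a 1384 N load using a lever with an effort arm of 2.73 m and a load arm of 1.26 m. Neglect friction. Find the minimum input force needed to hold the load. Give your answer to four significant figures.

Lever MA = effort arm / load arm = 2.73/1.26 = 2.1667.
Effort = load / MA = 1384 / 2.1667 = 638.77 N.

638.8 N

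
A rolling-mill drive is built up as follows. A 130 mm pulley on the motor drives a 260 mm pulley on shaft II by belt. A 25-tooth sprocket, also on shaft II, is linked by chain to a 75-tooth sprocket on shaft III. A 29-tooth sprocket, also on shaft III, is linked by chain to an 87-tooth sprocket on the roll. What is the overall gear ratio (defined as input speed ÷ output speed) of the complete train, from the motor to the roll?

Each stage contributes driven/driver: belt 260/130 = 2, chain 75/25 = 3, chain 87/29 = 3.
Overall: 2 × 3 × 3 = 18.

18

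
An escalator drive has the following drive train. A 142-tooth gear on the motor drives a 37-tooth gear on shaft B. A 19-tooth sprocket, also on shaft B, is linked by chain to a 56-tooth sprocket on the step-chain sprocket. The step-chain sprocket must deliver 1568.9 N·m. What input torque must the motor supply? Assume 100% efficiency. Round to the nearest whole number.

2043 N·m

Overall ratio R = 0.26056 × 2.9474 = 0.76798.
Input torque = output torque / R = 1568.9 / 0.76798 = 2042.9 N·m.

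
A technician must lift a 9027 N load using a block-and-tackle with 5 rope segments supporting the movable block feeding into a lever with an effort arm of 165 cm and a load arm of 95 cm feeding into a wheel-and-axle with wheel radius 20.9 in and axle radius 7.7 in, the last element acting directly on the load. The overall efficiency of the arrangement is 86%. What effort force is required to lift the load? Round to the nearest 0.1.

Block-and-tackle MA = number of supporting rope parts = 5.
Lever MA = effort arm / load arm = 165/95 = 1.7368.
Wheel-and-axle MA = R/r = 20.9/7.7 = 2.7143.
Combined ideal MA = 5 × 1.7368 × 2.7143 = 23.571.
Actual MA = 23.571 × 0.86 = 20.271.
Effort = load / actual MA = 9027 / 20.271 = 445.31 N.

445.3 N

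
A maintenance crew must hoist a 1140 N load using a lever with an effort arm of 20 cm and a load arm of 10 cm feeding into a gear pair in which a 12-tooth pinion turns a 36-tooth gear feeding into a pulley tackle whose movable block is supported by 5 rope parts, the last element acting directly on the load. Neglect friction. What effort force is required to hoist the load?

38 N

Lever MA = effort arm / load arm = 20/10 = 2.
Gear pair MA = 36/12 = 3.
Block-and-tackle MA = number of supporting rope parts = 5.
Combined ideal MA = 2 × 3 × 5 = 30.
Effort = load / MA = 1140 / 30 = 38 N.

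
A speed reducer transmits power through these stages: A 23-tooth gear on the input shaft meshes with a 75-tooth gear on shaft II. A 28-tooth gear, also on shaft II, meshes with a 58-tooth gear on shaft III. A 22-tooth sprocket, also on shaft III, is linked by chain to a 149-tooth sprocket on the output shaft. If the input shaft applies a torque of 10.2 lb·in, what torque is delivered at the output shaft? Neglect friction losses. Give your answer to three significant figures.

467 lb·in

gear mesh 75/23 = 3.2609 → τ = 10.2·3.2609 = 33.261 lb·in
gear mesh 58/28 = 2.0714 → τ = 33.261·2.0714 = 68.898 lb·in
chain 149/22 = 6.7727 → τ = 68.898·6.7727 = 466.62 lb·in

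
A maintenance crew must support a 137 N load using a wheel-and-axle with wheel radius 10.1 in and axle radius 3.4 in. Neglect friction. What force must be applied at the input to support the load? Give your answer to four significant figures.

Wheel-and-axle MA = R/r = 10.1/3.4 = 2.9706.
Effort = load / MA = 137 / 2.9706 = 46.119 N.

46.12 N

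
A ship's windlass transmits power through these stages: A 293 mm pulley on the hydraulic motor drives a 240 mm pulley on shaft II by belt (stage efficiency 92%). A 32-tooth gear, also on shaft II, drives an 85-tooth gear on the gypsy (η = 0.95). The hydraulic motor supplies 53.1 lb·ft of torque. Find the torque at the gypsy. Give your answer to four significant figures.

Belt: ratio = 240/293 = 0.81911; torque at shaft II = 53.1 × 0.81911 × 0.92 = 40.015 lb·ft.
Gear mesh: ratio = 85/32 = 2.6562; torque at the gypsy = 40.015 × 2.6562 × 0.95 = 100.98 lb·ft.

101.0 lb·ft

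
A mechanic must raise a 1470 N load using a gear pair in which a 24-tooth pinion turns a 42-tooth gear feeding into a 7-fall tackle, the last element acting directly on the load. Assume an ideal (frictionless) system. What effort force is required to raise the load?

120 N

Gear pair MA = 42/24 = 1.75.
Block-and-tackle MA = number of supporting rope parts = 7.
Combined ideal MA = 1.75 × 7 = 12.25.
Effort = load / MA = 1470 / 12.25 = 120 N.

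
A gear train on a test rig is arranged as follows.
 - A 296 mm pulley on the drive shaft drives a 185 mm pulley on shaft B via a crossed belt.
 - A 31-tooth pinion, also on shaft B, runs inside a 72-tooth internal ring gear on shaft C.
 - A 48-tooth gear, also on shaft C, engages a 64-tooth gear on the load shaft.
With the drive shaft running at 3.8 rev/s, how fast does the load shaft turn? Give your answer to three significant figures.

Belt: ratio = 185/296 = 0.625, so shaft B turns at 3.8 / 0.625 = 6.08 rev/s.
Internal gear: ratio = 72/31 = 2.3226, so shaft C turns at 6.08 / 2.3226 = 2.6178 rev/s.
Gear mesh: ratio = 64/48 = 1.3333, so the load shaft turns at 2.6178 / 1.3333 = 1.9633 rev/s.

1.96 rev/s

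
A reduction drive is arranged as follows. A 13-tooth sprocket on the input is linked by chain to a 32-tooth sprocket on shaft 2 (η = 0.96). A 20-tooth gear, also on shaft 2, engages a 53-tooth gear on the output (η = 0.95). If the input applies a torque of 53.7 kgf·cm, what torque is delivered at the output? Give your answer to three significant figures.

After the chain (32/13): 53.7 × 2.4615 × 0.96 = 126.9 kgf·cm
After the gear mesh (53/20): 126.9 × 2.65 × 0.95 = 319.46 kgf·cm

319 kgf·cm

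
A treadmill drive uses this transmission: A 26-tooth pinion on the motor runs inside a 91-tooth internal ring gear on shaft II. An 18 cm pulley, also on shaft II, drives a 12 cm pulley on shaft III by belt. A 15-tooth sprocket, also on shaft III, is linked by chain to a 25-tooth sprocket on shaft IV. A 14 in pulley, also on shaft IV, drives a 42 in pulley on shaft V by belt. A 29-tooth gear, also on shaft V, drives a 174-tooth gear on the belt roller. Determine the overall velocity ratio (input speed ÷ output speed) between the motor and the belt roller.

70

Each stage contributes driven/driver: internal gear 91/26 = 3.5, belt 12/18 = 0.66667, chain 25/15 = 1.6667, belt 42/14 = 3, gear mesh 174/29 = 6.
Overall: 3.5 × 0.66667 × 1.6667 × 3 × 6 = 70.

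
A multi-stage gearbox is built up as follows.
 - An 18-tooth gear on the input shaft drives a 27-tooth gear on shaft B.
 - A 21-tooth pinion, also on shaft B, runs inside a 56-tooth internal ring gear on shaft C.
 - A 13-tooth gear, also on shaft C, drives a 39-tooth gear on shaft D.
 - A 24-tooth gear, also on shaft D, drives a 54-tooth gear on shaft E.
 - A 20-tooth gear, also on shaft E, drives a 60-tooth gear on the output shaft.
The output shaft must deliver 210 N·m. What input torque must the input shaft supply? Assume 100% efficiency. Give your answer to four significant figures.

2.593 N·m

Overall ratio R = 1.5 × 2.6667 × 3 × 2.25 × 3 = 81.
Input torque = output torque / R = 210 / 81 = 2.5926 N·m.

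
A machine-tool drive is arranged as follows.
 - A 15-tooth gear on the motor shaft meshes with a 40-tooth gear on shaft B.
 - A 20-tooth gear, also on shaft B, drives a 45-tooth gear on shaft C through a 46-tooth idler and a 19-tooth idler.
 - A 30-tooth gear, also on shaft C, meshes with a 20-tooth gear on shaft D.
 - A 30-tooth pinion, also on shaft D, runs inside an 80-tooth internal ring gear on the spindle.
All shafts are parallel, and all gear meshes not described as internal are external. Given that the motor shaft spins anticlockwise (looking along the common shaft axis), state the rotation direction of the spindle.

clockwise

the motor shaft → shaft B: external mesh, 1 reversal → CW.
shaft B → shaft C: driver → idler → idler → driven is 3 external meshes, 3 reversals → CCW.
shaft C → shaft D: external mesh, 1 reversal → CW.
shaft D → the spindle: internal mesh, same direction → CW.
5 reversals in total — an odd number — so the spindle turns opposite to the motor shaft.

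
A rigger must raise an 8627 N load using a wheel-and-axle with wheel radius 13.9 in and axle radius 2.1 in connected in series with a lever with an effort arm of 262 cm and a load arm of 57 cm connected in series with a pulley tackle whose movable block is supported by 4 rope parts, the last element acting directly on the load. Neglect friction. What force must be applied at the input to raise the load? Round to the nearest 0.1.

Wheel-and-axle MA = R/r = 13.9/2.1 = 6.619.
Lever MA = effort arm / load arm = 262/57 = 4.5965.
Block-and-tackle MA = number of supporting rope parts = 4.
Combined ideal MA = 6.619 × 4.5965 × 4 = 121.7.
Effort = load / MA = 8627 / 121.7 = 70.889 N.

70.9 N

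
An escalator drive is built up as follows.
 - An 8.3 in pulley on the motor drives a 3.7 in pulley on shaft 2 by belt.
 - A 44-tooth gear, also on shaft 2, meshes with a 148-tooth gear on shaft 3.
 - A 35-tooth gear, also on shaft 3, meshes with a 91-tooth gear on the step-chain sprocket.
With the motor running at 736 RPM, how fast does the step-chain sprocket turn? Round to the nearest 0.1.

belt 3.7/8.3 = 0.44578 → 736/0.44578 = 1651 RPM
gear mesh 148/44 = 3.3636 → 1651/3.3636 = 490.85 RPM
gear mesh 91/35 = 2.6 → 490.85/2.6 = 188.79 RPM

188.8 RPM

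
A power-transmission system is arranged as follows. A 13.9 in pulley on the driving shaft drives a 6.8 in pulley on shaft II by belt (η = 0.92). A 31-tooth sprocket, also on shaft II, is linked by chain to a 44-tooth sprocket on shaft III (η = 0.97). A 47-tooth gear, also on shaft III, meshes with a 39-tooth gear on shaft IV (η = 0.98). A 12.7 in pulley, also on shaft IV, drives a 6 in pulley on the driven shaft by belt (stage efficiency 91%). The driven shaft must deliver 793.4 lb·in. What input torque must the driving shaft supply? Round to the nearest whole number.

Overall ratio R = 0.48921 × 1.4194 × 0.82979 × 0.47244 = 0.27221; overall efficiency η = 0.92 × 0.97 × 0.98 × 0.91 = 0.7958.
Input torque = output torque / (R × η) = 793.4 / (0.27221 × 0.7958) = 3662.4 lb·in.

3662 lb·in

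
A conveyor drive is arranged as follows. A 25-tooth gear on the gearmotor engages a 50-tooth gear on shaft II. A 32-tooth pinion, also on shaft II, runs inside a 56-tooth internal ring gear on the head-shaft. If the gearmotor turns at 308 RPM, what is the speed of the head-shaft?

88 RPM

gear mesh 50/25 = 2 → 308/2 = 154 RPM
internal gear 56/32 = 1.75 → 154/1.75 = 88 RPM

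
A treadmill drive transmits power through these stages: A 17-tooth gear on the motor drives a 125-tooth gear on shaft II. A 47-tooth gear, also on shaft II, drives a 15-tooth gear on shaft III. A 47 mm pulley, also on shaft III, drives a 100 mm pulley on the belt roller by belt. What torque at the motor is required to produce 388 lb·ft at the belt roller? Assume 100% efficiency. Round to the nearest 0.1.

77.7 lb·ft

Overall ratio R = 7.3529 × 0.31915 × 2.1277 = 4.9929.
Input torque = output torque / R = 388 / 4.9929 = 77.71 lb·ft.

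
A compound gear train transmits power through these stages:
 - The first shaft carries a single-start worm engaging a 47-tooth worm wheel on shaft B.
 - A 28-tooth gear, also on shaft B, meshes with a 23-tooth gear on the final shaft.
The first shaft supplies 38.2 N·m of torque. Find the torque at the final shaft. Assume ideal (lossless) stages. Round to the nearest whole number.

1475 N·m

worm 47/1 = 47 → τ = 38.2·47 = 1795.4 N·m
gear mesh 23/28 = 0.82143 → τ = 1795.4·0.82143 = 1474.8 N·m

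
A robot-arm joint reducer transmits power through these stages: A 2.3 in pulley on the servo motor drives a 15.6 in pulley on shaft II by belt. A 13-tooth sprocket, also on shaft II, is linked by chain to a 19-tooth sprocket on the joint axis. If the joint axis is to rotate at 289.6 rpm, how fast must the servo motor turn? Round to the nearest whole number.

Overall ratio R = 6.7826 × 1.4615 = 9.913.
Required input speed = output speed × R = 289.6 × 9.913 = 2870.8 rpm.

2871 rpm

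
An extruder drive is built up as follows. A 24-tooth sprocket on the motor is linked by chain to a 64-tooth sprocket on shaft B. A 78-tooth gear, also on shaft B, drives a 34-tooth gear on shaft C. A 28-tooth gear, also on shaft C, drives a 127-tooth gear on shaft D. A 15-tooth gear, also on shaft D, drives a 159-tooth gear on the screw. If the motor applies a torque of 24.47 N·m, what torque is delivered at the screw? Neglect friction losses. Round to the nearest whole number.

1368 N·m

After the chain (64/24): 24.47 × 2.6667 = 65.253 N·m
After the gear mesh (34/78): 65.253 × 0.4359 = 28.444 N·m
After the gear mesh (127/28): 28.444 × 4.5357 = 129.01 N·m
After the gear mesh (159/15): 129.01 × 10.6 = 1367.5 N·m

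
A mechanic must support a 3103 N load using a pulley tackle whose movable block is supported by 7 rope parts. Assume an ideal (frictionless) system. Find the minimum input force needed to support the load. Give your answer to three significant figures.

Block-and-tackle MA = number of supporting rope parts = 7.
Effort = load / MA = 3103 / 7 = 443.29 N.

443 N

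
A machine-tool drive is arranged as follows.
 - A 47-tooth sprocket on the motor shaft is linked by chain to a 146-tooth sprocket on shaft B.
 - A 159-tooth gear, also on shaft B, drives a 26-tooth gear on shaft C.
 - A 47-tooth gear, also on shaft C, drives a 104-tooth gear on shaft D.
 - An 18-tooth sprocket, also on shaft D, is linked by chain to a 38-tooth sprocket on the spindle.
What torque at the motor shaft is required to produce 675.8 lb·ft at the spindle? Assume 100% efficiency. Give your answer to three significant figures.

Overall ratio R = 3.1064 × 0.16352 × 2.2128 × 2.1111 = 2.3729.
Input torque = output torque / R = 675.8 / 2.3729 = 284.8 lb·ft.

285 lb·ft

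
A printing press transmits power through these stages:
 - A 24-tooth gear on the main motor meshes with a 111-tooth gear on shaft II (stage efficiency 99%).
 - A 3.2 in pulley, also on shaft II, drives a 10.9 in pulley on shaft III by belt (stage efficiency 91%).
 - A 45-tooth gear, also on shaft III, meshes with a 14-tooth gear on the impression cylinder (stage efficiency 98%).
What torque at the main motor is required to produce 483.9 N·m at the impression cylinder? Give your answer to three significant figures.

112 N·m

Overall ratio R = 4.625 × 3.4062 × 0.31111 = 4.9012; overall efficiency η = 0.99 × 0.91 × 0.98 = 0.8829.
Input torque = output torque / (R × η) = 483.9 / (4.9012 × 0.8829) = 111.83 N·m.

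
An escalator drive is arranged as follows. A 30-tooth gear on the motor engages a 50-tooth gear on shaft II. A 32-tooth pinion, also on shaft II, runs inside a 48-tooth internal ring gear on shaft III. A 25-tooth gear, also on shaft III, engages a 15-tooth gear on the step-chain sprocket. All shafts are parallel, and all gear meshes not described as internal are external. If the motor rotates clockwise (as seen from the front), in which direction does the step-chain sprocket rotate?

clockwise

the motor → shaft II: external mesh, 1 reversal → CCW.
shaft II → shaft III: internal mesh, same direction → CCW.
shaft III → the step-chain sprocket: external mesh, 1 reversal → CW.
2 reversals in total — an even number — so the step-chain sprocket turns the same way as the motor.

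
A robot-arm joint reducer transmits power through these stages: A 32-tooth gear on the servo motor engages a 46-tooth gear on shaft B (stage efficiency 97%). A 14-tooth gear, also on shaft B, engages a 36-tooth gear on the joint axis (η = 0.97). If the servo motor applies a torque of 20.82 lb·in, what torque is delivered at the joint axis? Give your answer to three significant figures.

72.4 lb·in

gear mesh 46/32 = 1.4375 → τ = 20.82·1.4375·0.97 = 29.031 lb·in
gear mesh 36/14 = 2.5714 → τ = 29.031·2.5714·0.97 = 72.411 lb·in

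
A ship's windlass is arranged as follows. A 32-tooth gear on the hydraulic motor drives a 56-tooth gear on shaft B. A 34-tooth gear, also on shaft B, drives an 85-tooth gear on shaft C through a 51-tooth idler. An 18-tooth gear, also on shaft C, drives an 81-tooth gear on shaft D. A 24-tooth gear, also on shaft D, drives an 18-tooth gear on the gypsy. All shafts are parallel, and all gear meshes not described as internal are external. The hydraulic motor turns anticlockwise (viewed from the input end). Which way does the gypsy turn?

clockwise

the hydraulic motor → shaft B: external mesh, 1 reversal → CW.
shaft B → shaft C: driver → idler → driven is 2 external meshes, 2 reversals → CW.
shaft C → shaft D: external mesh, 1 reversal → CCW.
shaft D → the gypsy: external mesh, 1 reversal → CW.
5 reversals in total — an odd number — so the gypsy turns opposite to the hydraulic motor.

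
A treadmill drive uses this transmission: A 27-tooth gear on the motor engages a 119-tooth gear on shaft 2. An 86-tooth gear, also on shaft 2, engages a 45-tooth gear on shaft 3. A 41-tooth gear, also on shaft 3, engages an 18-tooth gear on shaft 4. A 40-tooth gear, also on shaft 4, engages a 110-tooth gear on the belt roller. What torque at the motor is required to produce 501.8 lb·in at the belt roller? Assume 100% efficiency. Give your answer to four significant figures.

Overall ratio R = 4.4074 × 0.52326 × 0.43902 × 2.75 = 2.7843.
Input torque = output torque / R = 501.8 / 2.7843 = 180.22 lb·in.

180.2 lb·in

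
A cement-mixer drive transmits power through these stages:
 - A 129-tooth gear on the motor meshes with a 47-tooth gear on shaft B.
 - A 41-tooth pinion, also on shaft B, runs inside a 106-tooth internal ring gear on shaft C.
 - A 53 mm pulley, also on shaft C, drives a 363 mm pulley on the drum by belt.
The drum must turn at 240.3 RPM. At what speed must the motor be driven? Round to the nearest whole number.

Overall ratio R = 0.36434 × 2.5854 × 6.8491 = 6.4515.
Required input speed = output speed × R = 240.3 × 6.4515 = 1550.3 RPM.

1550 RPM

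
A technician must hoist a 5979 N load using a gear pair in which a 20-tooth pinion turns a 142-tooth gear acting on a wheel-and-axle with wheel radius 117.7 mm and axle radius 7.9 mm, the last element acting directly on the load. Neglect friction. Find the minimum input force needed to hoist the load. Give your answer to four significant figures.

56.52 N

Gear pair MA = 142/20 = 7.1.
Wheel-and-axle MA = R/r = 117.7/7.9 = 14.899.
Combined ideal MA = 7.1 × 14.899 = 105.78.
Effort = load / MA = 5979 / 105.78 = 56.522 N.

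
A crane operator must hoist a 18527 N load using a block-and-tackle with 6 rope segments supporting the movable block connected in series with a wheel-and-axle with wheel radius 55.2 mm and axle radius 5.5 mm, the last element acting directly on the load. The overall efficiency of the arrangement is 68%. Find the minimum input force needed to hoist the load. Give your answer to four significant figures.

Block-and-tackle MA = number of supporting rope parts = 6.
Wheel-and-axle MA = R/r = 55.2/5.5 = 10.036.
Combined ideal MA = 6 × 10.036 = 60.218.
Actual MA = 60.218 × 0.68 = 40.948.
Effort = load / actual MA = 18527 / 40.948 = 452.45 N.

452.4 N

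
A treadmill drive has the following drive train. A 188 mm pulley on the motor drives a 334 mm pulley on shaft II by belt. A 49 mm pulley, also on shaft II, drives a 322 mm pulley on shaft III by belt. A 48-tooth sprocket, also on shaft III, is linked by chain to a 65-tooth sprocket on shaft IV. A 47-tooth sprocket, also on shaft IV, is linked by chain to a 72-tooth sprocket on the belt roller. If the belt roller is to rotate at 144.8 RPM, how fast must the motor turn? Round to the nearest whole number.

3507 RPM

Overall ratio R = 1.7766 × 6.5714 × 1.3542 × 1.5319 = 24.219.
Required input speed = output speed × R = 144.8 × 24.219 = 3506.9 RPM.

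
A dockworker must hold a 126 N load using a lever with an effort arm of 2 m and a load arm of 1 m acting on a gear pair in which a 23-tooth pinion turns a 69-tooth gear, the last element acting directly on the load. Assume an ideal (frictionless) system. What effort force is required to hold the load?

21 N

Lever MA = effort arm / load arm = 2/1 = 2.
Gear pair MA = 69/23 = 3.
Combined ideal MA = 2 × 3 = 6.
Effort = load / MA = 126 / 6 = 21 N.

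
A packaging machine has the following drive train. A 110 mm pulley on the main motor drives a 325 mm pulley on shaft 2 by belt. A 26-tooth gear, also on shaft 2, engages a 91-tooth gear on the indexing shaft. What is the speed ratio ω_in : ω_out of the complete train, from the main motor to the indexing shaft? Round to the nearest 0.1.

Each stage contributes driven/driver: belt 325/110 = 2.9545, gear mesh 91/26 = 3.5.
Overall: 2.9545 × 3.5 = 10.341.

10.3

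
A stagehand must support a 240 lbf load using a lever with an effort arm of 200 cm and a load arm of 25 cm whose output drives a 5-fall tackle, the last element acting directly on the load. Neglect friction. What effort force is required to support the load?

6 lbf

Lever MA = effort arm / load arm = 200/25 = 8.
Block-and-tackle MA = number of supporting rope parts = 5.
Combined ideal MA = 8 × 5 = 40.
Effort = load / MA = 240 / 40 = 6 lbf.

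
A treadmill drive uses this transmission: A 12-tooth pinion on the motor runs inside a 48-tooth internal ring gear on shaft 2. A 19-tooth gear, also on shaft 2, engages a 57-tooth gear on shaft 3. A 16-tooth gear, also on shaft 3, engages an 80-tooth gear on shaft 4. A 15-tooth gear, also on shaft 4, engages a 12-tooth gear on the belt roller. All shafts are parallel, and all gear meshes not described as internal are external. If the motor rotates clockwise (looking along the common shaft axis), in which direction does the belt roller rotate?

counterclockwise

the motor → shaft 2: internal mesh, same direction → CW.
shaft 2 → shaft 3: external mesh, 1 reversal → CCW.
shaft 3 → shaft 4: external mesh, 1 reversal → CW.
shaft 4 → the belt roller: external mesh, 1 reversal → CCW.
3 reversals in total — an odd number — so the belt roller turns opposite to the motor.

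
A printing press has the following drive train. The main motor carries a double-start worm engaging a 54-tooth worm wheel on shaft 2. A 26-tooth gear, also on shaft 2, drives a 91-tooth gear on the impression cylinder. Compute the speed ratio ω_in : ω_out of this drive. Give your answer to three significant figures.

94.5

Each stage contributes driven/driver: worm 54/2 = 27, gear mesh 91/26 = 3.5.
Overall: 27 × 3.5 = 94.5.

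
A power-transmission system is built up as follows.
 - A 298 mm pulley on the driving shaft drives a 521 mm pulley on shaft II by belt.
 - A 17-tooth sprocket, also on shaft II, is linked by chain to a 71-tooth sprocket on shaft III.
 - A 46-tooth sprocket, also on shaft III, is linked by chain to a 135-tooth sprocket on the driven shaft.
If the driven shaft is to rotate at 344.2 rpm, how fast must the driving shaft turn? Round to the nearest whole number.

Overall ratio R = 1.7483 × 4.1765 × 2.9348 = 21.429.
Required input speed = output speed × R = 344.2 × 21.429 = 7375.9 rpm.

7376 rpm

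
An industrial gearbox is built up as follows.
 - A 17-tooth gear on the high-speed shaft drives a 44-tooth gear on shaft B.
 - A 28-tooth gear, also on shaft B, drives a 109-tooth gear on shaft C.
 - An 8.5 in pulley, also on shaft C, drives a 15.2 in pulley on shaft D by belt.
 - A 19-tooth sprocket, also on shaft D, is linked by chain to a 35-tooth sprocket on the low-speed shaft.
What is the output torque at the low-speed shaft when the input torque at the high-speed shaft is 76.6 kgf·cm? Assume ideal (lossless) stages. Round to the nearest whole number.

After the gear mesh (44/17): 76.6 × 2.5882 = 198.26 kgf·cm
After the gear mesh (109/28): 198.26 × 3.8929 = 771.79 kgf·cm
After the belt (15.2/8.5): 771.79 × 1.7882 = 1380.1 kgf·cm
After the chain (35/19): 1380.1 × 1.8421 = 2542.4 kgf·cm

2542 kgf·cm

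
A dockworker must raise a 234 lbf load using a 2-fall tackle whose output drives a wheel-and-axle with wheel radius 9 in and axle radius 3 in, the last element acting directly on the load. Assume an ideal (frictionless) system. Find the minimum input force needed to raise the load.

39 lbf

Block-and-tackle MA = number of supporting rope parts = 2.
Wheel-and-axle MA = R/r = 9/3 = 3.
Combined ideal MA = 2 × 3 = 6.
Effort = load / MA = 234 / 6 = 39 lbf.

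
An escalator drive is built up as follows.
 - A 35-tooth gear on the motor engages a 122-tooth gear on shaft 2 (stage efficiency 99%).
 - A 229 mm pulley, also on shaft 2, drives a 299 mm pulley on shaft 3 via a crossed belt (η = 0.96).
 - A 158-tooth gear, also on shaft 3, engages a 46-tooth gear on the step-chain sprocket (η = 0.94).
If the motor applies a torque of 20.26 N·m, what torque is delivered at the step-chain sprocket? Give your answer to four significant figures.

After the gear mesh (122/35): 20.26 × 3.4857 × 0.99 = 69.914 N·m
After the belt (299/229): 69.914 × 1.3057 × 0.96 = 87.634 N·m
After the gear mesh (46/158): 87.634 × 0.29114 × 0.94 = 23.983 N·m

23.98 N·m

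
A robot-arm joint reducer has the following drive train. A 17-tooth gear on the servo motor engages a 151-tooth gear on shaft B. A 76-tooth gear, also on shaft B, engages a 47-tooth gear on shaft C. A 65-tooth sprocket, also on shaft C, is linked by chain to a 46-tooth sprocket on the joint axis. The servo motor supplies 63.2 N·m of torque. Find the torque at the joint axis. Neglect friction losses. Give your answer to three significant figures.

246 N·m

Gear mesh: ratio = 151/17 = 8.8824; torque at shaft B = 63.2 × 8.8824 = 561.36 N·m.
Gear mesh: ratio = 47/76 = 0.61842; torque at shaft C = 561.36 × 0.61842 = 347.16 N·m.
Chain: ratio = 46/65 = 0.70769; torque at the joint axis = 347.16 × 0.70769 = 245.68 N·m.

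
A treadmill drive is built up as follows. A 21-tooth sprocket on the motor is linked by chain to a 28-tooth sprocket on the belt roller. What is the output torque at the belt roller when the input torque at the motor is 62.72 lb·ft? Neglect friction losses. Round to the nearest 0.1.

83.6 lb·ft

chain 28/21 = 1.3333 → τ = 62.72·1.3333 = 83.627 lb·ft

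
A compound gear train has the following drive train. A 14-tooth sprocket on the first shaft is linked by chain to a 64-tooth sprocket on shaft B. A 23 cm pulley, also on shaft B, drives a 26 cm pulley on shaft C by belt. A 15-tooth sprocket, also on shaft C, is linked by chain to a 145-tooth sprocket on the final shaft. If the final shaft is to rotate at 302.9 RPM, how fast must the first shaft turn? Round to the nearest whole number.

Overall ratio R = 4.5714 × 1.1304 × 9.6667 = 49.954.
Required input speed = output speed × R = 302.9 × 49.954 = 15131 RPM.

15131 RPM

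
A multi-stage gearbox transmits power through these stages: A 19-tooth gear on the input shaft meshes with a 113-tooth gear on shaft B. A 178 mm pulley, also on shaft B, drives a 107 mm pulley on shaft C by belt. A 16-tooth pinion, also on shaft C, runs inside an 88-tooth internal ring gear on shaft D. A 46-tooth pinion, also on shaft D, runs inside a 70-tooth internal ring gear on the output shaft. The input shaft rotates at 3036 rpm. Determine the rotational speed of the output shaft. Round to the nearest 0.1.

101.5 rpm

gear mesh 113/19 = 5.9474 → 3036/5.9474 = 510.48 rpm
belt 107/178 = 0.60112 → 510.48/0.60112 = 849.21 rpm
internal gear 88/16 = 5.5 → 849.21/5.5 = 154.4 rpm
internal gear 70/46 = 1.5217 → 154.4/1.5217 = 101.46 rpm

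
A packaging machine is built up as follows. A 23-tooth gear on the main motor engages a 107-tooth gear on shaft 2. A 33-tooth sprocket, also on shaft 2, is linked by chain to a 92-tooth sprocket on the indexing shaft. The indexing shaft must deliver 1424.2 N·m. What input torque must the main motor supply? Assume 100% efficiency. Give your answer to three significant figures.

Overall ratio R = 4.6522 × 2.7879 = 12.97.
Input torque = output torque / R = 1424.2 / 12.97 = 109.81 N·m.

110 N·m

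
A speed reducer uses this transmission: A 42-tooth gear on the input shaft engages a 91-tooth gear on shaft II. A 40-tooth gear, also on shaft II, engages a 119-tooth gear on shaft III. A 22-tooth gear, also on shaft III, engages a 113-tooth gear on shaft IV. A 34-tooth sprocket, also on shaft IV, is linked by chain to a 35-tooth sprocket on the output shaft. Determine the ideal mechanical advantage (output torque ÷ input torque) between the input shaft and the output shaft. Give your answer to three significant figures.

Each stage contributes driven/driver: gear mesh 91/42 = 2.1667, gear mesh 119/40 = 2.975, gear mesh 113/22 = 5.1364, chain 35/34 = 1.0294.
Overall: 2.1667 × 2.975 × 5.1364 × 1.0294 = 34.082.

34.1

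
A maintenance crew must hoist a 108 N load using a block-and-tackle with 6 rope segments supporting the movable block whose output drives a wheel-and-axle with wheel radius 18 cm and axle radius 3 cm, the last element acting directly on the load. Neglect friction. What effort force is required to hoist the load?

Block-and-tackle MA = number of supporting rope parts = 6.
Wheel-and-axle MA = R/r = 18/3 = 6.
Combined ideal MA = 6 × 6 = 36.
Effort = load / MA = 108 / 36 = 3 N.

3 N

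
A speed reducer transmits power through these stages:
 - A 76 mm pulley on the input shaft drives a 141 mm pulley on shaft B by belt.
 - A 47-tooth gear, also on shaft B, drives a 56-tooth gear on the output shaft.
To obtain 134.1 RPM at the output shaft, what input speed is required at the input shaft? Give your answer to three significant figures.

Overall ratio R = 1.8553 × 1.1915 = 2.2105.
Required input speed = output speed × R = 134.1 × 2.2105 = 296.43 RPM.

296 RPM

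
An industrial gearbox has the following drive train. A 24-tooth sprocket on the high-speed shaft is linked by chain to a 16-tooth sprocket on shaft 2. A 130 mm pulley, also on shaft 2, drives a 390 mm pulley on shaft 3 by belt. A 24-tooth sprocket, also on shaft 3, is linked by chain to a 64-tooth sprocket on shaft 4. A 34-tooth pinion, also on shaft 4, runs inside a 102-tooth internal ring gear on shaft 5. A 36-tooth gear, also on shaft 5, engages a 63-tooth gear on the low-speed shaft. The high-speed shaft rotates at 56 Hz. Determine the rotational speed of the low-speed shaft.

chain 16/24 = 0.66667 → 56/0.66667 = 84 Hz
belt 390/130 = 3 → 84/3 = 28 Hz
chain 64/24 = 2.6667 → 28/2.6667 = 10.5 Hz
internal gear 102/34 = 3 → 10.5/3 = 3.5 Hz
gear mesh 63/36 = 1.75 → 3.5/1.75 = 2 Hz

2 Hz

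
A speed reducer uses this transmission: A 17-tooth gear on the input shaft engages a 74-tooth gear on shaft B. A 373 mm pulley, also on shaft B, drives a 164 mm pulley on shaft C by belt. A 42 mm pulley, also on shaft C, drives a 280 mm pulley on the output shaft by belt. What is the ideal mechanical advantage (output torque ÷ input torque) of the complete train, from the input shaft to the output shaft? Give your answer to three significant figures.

12.8

Each stage contributes driven/driver: gear mesh 74/17 = 4.3529, belt 164/373 = 0.43968, belt 280/42 = 6.6667.
Overall: 4.3529 × 0.43968 × 6.6667 = 12.759.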